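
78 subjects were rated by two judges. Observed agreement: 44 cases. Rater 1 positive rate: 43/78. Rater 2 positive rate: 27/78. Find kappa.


P_o = 44/78 = 0.564103
P_e = (43*27 + 35*51) / 6084 = 0.484221
kappa = (P_o - P_e) / (1 - P_e)
kappa = (0.564103 - 0.484221) / (1 - 0.484221)
kappa = 0.1549

0.1549


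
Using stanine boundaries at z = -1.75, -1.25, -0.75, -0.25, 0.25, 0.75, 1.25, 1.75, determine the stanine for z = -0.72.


Stanine boundaries: [-1.75, -1.25, -0.75, -0.25, 0.25, 0.75, 1.25, 1.75]
z = -0.72
Check each boundary:
  z >= -1.75 -> could be stanine 2
  z >= -1.25 -> could be stanine 3
  z >= -0.75 -> could be stanine 4
  z < -0.25
  z < 0.25
  z < 0.75
  z < 1.25
  z < 1.75
Highest qualifying boundary gives stanine = 4

4


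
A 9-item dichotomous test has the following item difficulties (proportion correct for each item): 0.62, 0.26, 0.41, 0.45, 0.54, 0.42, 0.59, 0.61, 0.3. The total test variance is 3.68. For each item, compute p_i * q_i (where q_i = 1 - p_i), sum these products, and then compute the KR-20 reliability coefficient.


For each item, compute p_i * q_i:
  Item 1: 0.62 * 0.38 = 0.2356
  Item 2: 0.26 * 0.74 = 0.1924
  Item 3: 0.41 * 0.59 = 0.2419
  Item 4: 0.45 * 0.55 = 0.2475
  Item 5: 0.54 * 0.46 = 0.2484
  Item 6: 0.42 * 0.58 = 0.2436
  Item 7: 0.59 * 0.41 = 0.2419
  Item 8: 0.61 * 0.39 = 0.2379
  Item 9: 0.3 * 0.7 = 0.21
Sum(p_i * q_i) = 0.2356 + 0.1924 + 0.2419 + 0.2475 + 0.2484 + 0.2436 + 0.2419 + 0.2379 + 0.21 = 2.0992
KR-20 = (k/(k-1)) * (1 - Sum(p_i*q_i) / Var_total)
= (9/8) * (1 - 2.0992/3.68)
= 1.125 * 0.4296
KR-20 = 0.4833

0.4833


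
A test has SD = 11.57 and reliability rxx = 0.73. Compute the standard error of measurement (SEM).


SEM = SD * sqrt(1 - rxx)
SEM = 11.57 * sqrt(1 - 0.73)
SEM = 11.57 * sqrt(0.27) = 11.57 * 0.519615
SEM = 6.0119

6.0119


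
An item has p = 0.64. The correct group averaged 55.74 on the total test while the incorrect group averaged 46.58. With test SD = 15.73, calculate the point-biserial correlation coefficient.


q = 1 - p = 0.36
rpb = ((M1 - M0) / SD) * sqrt(p * q)
rpb = ((55.74 - 46.58) / 15.73) * sqrt(0.64 * 0.36)
rpb = 0.2795

0.2795


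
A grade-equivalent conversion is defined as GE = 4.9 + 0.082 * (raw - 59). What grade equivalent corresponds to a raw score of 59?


raw - median = 59 - 59 = 0
slope * diff = 0.082 * 0 = 0.0
GE = 4.9 + 0.0
GE = 4.9

4.9


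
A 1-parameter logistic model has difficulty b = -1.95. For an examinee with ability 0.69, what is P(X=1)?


theta - b = 0.69 - -1.95 = 2.64
exp(-(theta - b)) = exp(-2.64) = 0.0714
P = 1 / (1 + 0.0714)
P = 0.9334

0.9334


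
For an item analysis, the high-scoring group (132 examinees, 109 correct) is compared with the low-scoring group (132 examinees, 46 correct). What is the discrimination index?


p_upper = 109/132 = 0.8258
p_lower = 46/132 = 0.3485
D = 0.8258 - 0.3485 = 0.4773

0.4773


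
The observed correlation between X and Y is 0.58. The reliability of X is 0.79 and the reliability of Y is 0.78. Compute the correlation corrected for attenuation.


r_corrected = rxy / sqrt(rxx * ryy)
= 0.58 / sqrt(0.79 * 0.78)
= 0.58 / sqrt(0.6162)
= 0.58 / 0.784984
r_corrected = 0.7389

0.7389


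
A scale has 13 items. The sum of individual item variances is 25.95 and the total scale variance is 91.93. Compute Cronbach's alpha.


alpha = (k/(k-1)) * (1 - sum(si^2)/s_total^2)
= (13/12) * (1 - 25.95/91.93)
alpha = 0.7775

0.7775


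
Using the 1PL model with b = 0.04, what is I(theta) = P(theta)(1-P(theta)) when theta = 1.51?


P = 1/(1+exp(-(1.51-0.04))) = 0.8131
I = P*(1-P) = 0.8131 * 0.1869
I = 0.152

0.152


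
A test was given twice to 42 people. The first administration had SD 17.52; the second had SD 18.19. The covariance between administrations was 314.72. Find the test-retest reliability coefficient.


r = cov(X,Y) / (SD_X * SD_Y)
r = 314.72 / (17.52 * 18.19)
r = 314.72 / 318.6888
r = 0.9875

0.9875


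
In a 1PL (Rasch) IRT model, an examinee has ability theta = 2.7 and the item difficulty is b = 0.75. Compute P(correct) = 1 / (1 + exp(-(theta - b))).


theta - b = 2.7 - 0.75 = 1.95
exp(-(theta - b)) = exp(-1.95) = 0.1423
P = 1 / (1 + 0.1423)
P = 0.8754

0.8754


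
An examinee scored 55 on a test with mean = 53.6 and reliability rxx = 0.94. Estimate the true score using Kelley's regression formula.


T_est = rxx * X + (1 - rxx) * mean
T_est = 0.94 * 55 + 0.06 * 53.6
T_est = 51.7 + 3.216
T_est = 54.916

54.916


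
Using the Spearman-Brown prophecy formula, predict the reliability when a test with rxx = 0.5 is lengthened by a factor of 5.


r_new = (n * rxx) / (1 + (n-1) * rxx)
r_new = (5 * 0.5) / (1 + 4 * 0.5)
r_new = 2.5 / 3.0
r_new = 0.8333

0.8333


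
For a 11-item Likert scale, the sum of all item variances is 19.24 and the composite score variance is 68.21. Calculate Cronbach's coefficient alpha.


alpha = (k/(k-1)) * (1 - sum(si^2)/s_total^2)
= (11/10) * (1 - 19.24/68.21)
alpha = 0.7897

0.7897


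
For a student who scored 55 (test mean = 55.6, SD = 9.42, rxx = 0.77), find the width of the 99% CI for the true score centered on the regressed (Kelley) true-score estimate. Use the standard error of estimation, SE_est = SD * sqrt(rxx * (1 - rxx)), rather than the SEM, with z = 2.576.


True score estimate = 0.77*55 + 0.23*55.6 = 55.138
SE_est = SD * sqrt(rxx * (1 - rxx)) = 9.42 * sqrt(0.77 * 0.23) = 9.42 * sqrt(0.1771) = 3.964242
CI = T_est +/- z * SE_est, so width = 2 * z * SE_est = 2 * 2.576 * 3.964242
Width = 20.4238

20.4238


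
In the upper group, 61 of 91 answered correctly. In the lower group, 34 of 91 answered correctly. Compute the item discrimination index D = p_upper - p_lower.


p_upper = 61/91 = 0.6703
p_lower = 34/91 = 0.3736
D = 0.6703 - 0.3736 = 0.2967

0.2967


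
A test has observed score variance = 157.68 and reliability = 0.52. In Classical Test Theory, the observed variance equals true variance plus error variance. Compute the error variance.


var_true = rxx * var_obs = 0.52 * 157.68 = 81.9936
var_error = var_obs - var_true
var_error = 157.68 - 81.9936
var_error = 75.6864

75.6864


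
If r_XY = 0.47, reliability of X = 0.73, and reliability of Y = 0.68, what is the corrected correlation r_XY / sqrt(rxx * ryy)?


r_corrected = rxy / sqrt(rxx * ryy)
= 0.47 / sqrt(0.73 * 0.68)
= 0.47 / sqrt(0.4964)
= 0.47 / 0.704557
r_corrected = 0.6671

0.6671


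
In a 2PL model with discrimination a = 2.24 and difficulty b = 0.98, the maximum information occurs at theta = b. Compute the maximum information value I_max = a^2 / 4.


For 2PL, max info at theta = b = 0.98
I_max = a^2 / 4 = 2.24^2 / 4
= 5.0176 / 4
I_max = 1.2544

1.2544


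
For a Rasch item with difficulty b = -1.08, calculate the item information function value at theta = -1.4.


P = 1/(1+exp(-(-1.4--1.08))) = 0.4207
I = P*(1-P) = 0.4207 * 0.5793
I = 0.2437

0.2437


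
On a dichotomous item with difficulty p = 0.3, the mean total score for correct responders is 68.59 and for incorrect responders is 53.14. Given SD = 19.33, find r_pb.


q = 1 - p = 0.7
rpb = ((M1 - M0) / SD) * sqrt(p * q)
rpb = ((68.59 - 53.14) / 19.33) * sqrt(0.3 * 0.7)
rpb = 0.3663

0.3663


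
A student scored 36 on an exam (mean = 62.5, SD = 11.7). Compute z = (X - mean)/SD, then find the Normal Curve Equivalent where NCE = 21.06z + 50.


z = (X - mean) / SD = (36 - 62.5) / 11.7
z = -26.5 / 11.7
z = -2.265
NCE = NCE = 21.06z + 50
Carry z at full precision (z = -26.5 / 11.7) into the conversion:
NCE = 21.06 * (-26.5 / 11.7) + 50 = -558.09 / 11.7 + 50
NCE = -47.7 + 50
NCE = 2.3

2.3


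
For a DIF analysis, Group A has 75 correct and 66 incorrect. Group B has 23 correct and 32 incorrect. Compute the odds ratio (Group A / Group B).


Odds_A = 75/66 = 1.1364
Odds_B = 23/32 = 0.7188
OR = Odds_A / Odds_B = 1.1364 / 0.7188
Exactly, OR = (75 * 32) / (66 * 23) = 2400 / 1518
OR = 1.581

1.581


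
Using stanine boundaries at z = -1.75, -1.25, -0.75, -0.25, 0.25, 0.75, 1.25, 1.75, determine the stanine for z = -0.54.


Stanine boundaries: [-1.75, -1.25, -0.75, -0.25, 0.25, 0.75, 1.25, 1.75]
z = -0.54
Check each boundary:
  z >= -1.75 -> could be stanine 2
  z >= -1.25 -> could be stanine 3
  z >= -0.75 -> could be stanine 4
  z < -0.25
  z < 0.25
  z < 0.75
  z < 1.25
  z < 1.75
Highest qualifying boundary gives stanine = 4

4


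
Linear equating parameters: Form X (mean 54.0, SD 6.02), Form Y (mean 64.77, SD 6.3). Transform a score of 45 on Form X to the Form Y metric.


slope = SD_Y / SD_X = 6.3 / 6.02 ~ 1.0465
intercept = mean_Y - slope * mean_X = 64.77 - (6.3 / 6.02) * 54.0 ~ 8.2584
Y = slope * X + intercept. To avoid rounding drift from the rounded slope/intercept, evaluate the equivalent form Y = mean_Y + SD_Y * (X - mean_X) / SD_X at full precision:
Y = 64.77 + 6.3 * (45 - 54.0) / 6.02
Y = 64.77 - 6.3 * 9.0 / 6.02
Y = 64.77 - 56.7 / 6.02
Y = 64.77 - 9.4186
Y = 55.3514

55.3514


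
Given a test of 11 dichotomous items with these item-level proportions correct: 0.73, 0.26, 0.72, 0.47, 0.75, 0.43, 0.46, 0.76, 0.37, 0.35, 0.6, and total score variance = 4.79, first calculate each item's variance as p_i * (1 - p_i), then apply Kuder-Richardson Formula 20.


For each item, compute p_i * q_i:
  Item 1: 0.73 * 0.27 = 0.1971
  Item 2: 0.26 * 0.74 = 0.1924
  Item 3: 0.72 * 0.28 = 0.2016
  Item 4: 0.47 * 0.53 = 0.2491
  Item 5: 0.75 * 0.25 = 0.1875
  Item 6: 0.43 * 0.57 = 0.2451
  Item 7: 0.46 * 0.54 = 0.2484
  Item 8: 0.76 * 0.24 = 0.1824
  Item 9: 0.37 * 0.63 = 0.2331
  Item 10: 0.35 * 0.65 = 0.2275
  Item 11: 0.6 * 0.4 = 0.24
Sum(p_i * q_i) = 0.1971 + 0.1924 + 0.2016 + 0.2491 + 0.1875 + 0.2451 + 0.2484 + 0.1824 + 0.2331 + 0.2275 + 0.24 = 2.4042
KR-20 = (k/(k-1)) * (1 - Sum(p_i*q_i) / Var_total)
= (11/10) * (1 - 2.4042/4.79)
= 1.1 * 0.4981
KR-20 = 0.5479

0.5479


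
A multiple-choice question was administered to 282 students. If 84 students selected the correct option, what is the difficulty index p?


Item difficulty p = number correct / total examinees
p = 84 / 282
p = 0.2979

0.2979


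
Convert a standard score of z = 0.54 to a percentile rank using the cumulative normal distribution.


CDF(z) = 0.5 * (1 + erf(z/sqrt(2)))
erf(0.3818) = 0.4108
CDF = 0.7054
Percentile rank = 0.7054 * 100 = 70.54

70.54


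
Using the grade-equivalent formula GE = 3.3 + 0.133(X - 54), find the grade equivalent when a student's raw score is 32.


raw - median = 32 - 54 = -22
slope * diff = 0.133 * -22 = -2.926
GE = 3.3 + -2.926
GE = 0.374

0.374


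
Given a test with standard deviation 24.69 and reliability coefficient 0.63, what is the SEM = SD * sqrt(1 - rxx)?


SEM = SD * sqrt(1 - rxx)
SEM = 24.69 * sqrt(1 - 0.63)
SEM = 24.69 * sqrt(0.37) = 24.69 * 0.608276
SEM = 15.0183

15.0183


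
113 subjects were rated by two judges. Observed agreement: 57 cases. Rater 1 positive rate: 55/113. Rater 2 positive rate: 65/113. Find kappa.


P_o = 57/113 = 0.504425
P_e = (55*65 + 58*48) / 12769 = 0.498003
kappa = (P_o - P_e) / (1 - P_e)
kappa = (0.504425 - 0.498003) / (1 - 0.498003)
kappa = 0.0128

0.0128


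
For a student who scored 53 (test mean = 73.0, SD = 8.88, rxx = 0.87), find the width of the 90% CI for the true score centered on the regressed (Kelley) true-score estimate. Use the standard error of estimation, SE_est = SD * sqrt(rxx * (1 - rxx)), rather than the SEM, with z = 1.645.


True score estimate = 0.87*53 + 0.13*73.0 = 55.6
SE_est = SD * sqrt(rxx * (1 - rxx)) = 8.88 * sqrt(0.87 * 0.13) = 8.88 * sqrt(0.1131) = 2.986374
CI = T_est +/- z * SE_est, so width = 2 * z * SE_est = 2 * 1.645 * 2.986374
Width = 9.8252

9.8252


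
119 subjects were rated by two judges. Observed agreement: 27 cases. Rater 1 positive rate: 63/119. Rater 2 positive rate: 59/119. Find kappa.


P_o = 27/119 = 0.226891
P_e = (63*59 + 56*60) / 14161 = 0.499753
kappa = (P_o - P_e) / (1 - P_e)
kappa = (0.226891 - 0.499753) / (1 - 0.499753)
kappa = -0.5455

-0.5455


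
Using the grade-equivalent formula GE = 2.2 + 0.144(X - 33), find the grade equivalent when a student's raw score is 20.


raw - median = 20 - 33 = -13
slope * diff = 0.144 * -13 = -1.872
GE = 2.2 + -1.872
GE = 0.328

0.328


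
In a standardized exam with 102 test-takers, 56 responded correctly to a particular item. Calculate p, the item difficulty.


Item difficulty p = number correct / total examinees
p = 56 / 102
p = 0.549

0.549


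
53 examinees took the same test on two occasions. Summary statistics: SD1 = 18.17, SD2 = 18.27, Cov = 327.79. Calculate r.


r = cov(X,Y) / (SD_X * SD_Y)
r = 327.79 / (18.17 * 18.27)
r = 327.79 / 331.9659
r = 0.9874

0.9874


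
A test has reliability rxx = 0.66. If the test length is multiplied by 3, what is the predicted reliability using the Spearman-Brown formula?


r_new = (n * rxx) / (1 + (n-1) * rxx)
r_new = (3 * 0.66) / (1 + 2 * 0.66)
r_new = 1.98 / 2.32
r_new = 0.8534

0.8534


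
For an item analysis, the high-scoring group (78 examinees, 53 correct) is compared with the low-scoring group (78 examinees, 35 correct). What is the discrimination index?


p_upper = 53/78 = 0.6795
p_lower = 35/78 = 0.4487
D = 0.6795 - 0.4487 = 0.2308

0.2308


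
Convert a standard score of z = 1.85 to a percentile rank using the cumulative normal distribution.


CDF(z) = 0.5 * (1 + erf(z/sqrt(2)))
erf(1.3081) = 0.9357
CDF = 0.9678
Percentile rank = 0.9678 * 100 = 96.78

96.78


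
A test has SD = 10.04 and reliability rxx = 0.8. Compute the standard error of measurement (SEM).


SEM = SD * sqrt(1 - rxx)
SEM = 10.04 * sqrt(1 - 0.8)
SEM = 10.04 * sqrt(0.2) = 10.04 * 0.447214
SEM = 4.49

4.49


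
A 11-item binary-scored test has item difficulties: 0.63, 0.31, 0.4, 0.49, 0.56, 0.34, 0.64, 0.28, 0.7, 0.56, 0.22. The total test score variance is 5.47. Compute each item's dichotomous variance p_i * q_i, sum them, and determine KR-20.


For each item, compute p_i * q_i:
  Item 1: 0.63 * 0.37 = 0.2331
  Item 2: 0.31 * 0.69 = 0.2139
  Item 3: 0.4 * 0.6 = 0.24
  Item 4: 0.49 * 0.51 = 0.2499
  Item 5: 0.56 * 0.44 = 0.2464
  Item 6: 0.34 * 0.66 = 0.2244
  Item 7: 0.64 * 0.36 = 0.2304
  Item 8: 0.28 * 0.72 = 0.2016
  Item 9: 0.7 * 0.3 = 0.21
  Item 10: 0.56 * 0.44 = 0.2464
  Item 11: 0.22 * 0.78 = 0.1716
Sum(p_i * q_i) = 0.2331 + 0.2139 + 0.24 + 0.2499 + 0.2464 + 0.2244 + 0.2304 + 0.2016 + 0.21 + 0.2464 + 0.1716 = 2.4677
KR-20 = (k/(k-1)) * (1 - Sum(p_i*q_i) / Var_total)
= (11/10) * (1 - 2.4677/5.47)
= 1.1 * 0.5489
KR-20 = 0.6038

0.6038


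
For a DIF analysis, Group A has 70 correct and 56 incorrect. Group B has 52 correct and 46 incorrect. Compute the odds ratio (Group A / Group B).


Odds_A = 70/56 = 1.25
Odds_B = 52/46 = 1.1304
OR = Odds_A / Odds_B = 1.25 / 1.1304
Exactly, OR = (70 * 46) / (56 * 52) = 3220 / 2912
OR = 1.1058

1.1058


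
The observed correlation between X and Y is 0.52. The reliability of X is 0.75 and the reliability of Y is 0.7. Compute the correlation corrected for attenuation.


r_corrected = rxy / sqrt(rxx * ryy)
= 0.52 / sqrt(0.75 * 0.7)
= 0.52 / sqrt(0.525)
= 0.52 / 0.724569
r_corrected = 0.7177

0.7177


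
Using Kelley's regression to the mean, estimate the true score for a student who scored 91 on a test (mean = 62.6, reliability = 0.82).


T_est = rxx * X + (1 - rxx) * mean
T_est = 0.82 * 91 + 0.18 * 62.6
T_est = 74.62 + 11.268
T_est = 85.888

85.888


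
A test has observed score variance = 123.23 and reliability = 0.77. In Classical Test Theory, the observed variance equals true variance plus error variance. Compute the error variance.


var_true = rxx * var_obs = 0.77 * 123.23 = 94.8871
var_error = var_obs - var_true
var_error = 123.23 - 94.8871
var_error = 28.3429

28.3429


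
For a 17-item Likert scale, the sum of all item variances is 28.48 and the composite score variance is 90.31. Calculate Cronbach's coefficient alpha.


alpha = (k/(k-1)) * (1 - sum(si^2)/s_total^2)
= (17/16) * (1 - 28.48/90.31)
alpha = 0.7274

0.7274


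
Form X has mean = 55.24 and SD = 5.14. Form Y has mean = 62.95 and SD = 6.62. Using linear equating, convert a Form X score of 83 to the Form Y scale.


slope = SD_Y / SD_X = 6.62 / 5.14 ~ 1.2879
intercept = mean_Y - slope * mean_X = 62.95 - (6.62 / 5.14) * 55.24 ~ -8.1957
Y = slope * X + intercept. To avoid rounding drift from the rounded slope/intercept, evaluate the equivalent form Y = mean_Y + SD_Y * (X - mean_X) / SD_X at full precision:
Y = 62.95 + 6.62 * (83 - 55.24) / 5.14
Y = 62.95 + 6.62 * 27.76 / 5.14
Y = 62.95 + 183.7712 / 5.14
Y = 62.95 + 35.7532
Y = 98.7032

98.7032


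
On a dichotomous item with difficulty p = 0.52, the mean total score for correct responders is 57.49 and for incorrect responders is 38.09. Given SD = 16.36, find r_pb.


q = 1 - p = 0.48
rpb = ((M1 - M0) / SD) * sqrt(p * q)
rpb = ((57.49 - 38.09) / 16.36) * sqrt(0.52 * 0.48)
rpb = 0.5924

0.5924


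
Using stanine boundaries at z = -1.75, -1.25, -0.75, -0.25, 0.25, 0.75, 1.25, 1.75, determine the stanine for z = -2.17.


Stanine boundaries: [-1.75, -1.25, -0.75, -0.25, 0.25, 0.75, 1.25, 1.75]
z = -2.17
Check each boundary:
  z < -1.75
  z < -1.25
  z < -0.75
  z < -0.25
  z < 0.25
  z < 0.75
  z < 1.25
  z < 1.75
Highest qualifying boundary gives stanine = 1

1


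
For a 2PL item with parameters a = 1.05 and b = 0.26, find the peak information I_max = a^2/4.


For 2PL, max info at theta = b = 0.26
I_max = a^2 / 4 = 1.05^2 / 4
= 1.1025 / 4
I_max = 0.2756

0.2756


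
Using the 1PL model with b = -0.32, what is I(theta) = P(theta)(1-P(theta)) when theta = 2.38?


P = 1/(1+exp(-(2.38--0.32))) = 0.937
I = P*(1-P) = 0.937 * 0.063
I = 0.059

0.059


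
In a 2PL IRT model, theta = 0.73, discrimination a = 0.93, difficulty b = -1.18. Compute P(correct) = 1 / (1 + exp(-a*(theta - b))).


a*(theta - b) = 0.93 * (0.73 - -1.18) = 1.7763
exp(-1.7763) = 0.1693
P = 1 / (1 + 0.1693)
P = 0.8552

0.8552


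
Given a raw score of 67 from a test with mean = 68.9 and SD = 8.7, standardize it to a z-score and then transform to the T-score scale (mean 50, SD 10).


z = (X - mean) / SD = (67 - 68.9) / 8.7
z = -1.9 / 8.7
z = -0.2184
T-score = T = 50 + 10z
Carry z at full precision (z = -1.9 / 8.7) into the conversion:
T-score = 50 + 10 * (-1.9 / 8.7) = 50 + -19 / 8.7
T-score = 50 + -2.1839
T-score = 47.8161

47.8161


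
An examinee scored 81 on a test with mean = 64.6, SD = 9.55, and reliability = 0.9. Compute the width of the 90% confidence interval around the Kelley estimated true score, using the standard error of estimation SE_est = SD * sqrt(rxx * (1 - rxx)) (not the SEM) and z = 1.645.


True score estimate = 0.9*81 + 0.1*64.6 = 79.36
SE_est = SD * sqrt(rxx * (1 - rxx)) = 9.55 * sqrt(0.9 * 0.1) = 9.55 * sqrt(0.09) = 2.865
CI = T_est +/- z * SE_est, so width = 2 * z * SE_est = 2 * 1.645 * 2.865
Width = 9.4259

9.4259


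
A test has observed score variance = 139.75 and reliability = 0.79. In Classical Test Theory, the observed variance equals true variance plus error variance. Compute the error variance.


var_true = rxx * var_obs = 0.79 * 139.75 = 110.4025
var_error = var_obs - var_true
var_error = 139.75 - 110.4025
var_error = 29.3475

29.3475


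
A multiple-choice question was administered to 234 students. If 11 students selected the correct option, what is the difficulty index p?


Item difficulty p = number correct / total examinees
p = 11 / 234
p = 0.047

0.047


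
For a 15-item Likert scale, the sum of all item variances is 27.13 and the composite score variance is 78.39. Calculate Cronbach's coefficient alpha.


alpha = (k/(k-1)) * (1 - sum(si^2)/s_total^2)
= (15/14) * (1 - 27.13/78.39)
alpha = 0.7006

0.7006


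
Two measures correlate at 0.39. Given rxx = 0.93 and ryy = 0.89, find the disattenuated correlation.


r_corrected = rxy / sqrt(rxx * ryy)
= 0.39 / sqrt(0.93 * 0.89)
= 0.39 / sqrt(0.8277)
= 0.39 / 0.90978
r_corrected = 0.4287

0.4287


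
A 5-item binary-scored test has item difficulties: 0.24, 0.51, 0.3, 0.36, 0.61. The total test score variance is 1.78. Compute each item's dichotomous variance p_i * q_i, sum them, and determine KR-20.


For each item, compute p_i * q_i:
  Item 1: 0.24 * 0.76 = 0.1824
  Item 2: 0.51 * 0.49 = 0.2499
  Item 3: 0.3 * 0.7 = 0.21
  Item 4: 0.36 * 0.64 = 0.2304
  Item 5: 0.61 * 0.39 = 0.2379
Sum(p_i * q_i) = 0.1824 + 0.2499 + 0.21 + 0.2304 + 0.2379 = 1.1106
KR-20 = (k/(k-1)) * (1 - Sum(p_i*q_i) / Var_total)
= (5/4) * (1 - 1.1106/1.78)
= 1.25 * 0.3761
KR-20 = 0.4701

0.4701


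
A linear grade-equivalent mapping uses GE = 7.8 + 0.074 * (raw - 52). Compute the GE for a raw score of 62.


raw - median = 62 - 52 = 10
slope * diff = 0.074 * 10 = 0.74
GE = 7.8 + 0.74
GE = 8.54

8.54


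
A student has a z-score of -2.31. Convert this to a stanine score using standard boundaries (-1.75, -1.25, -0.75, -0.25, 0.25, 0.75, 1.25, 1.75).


Stanine boundaries: [-1.75, -1.25, -0.75, -0.25, 0.25, 0.75, 1.25, 1.75]
z = -2.31
Check each boundary:
  z < -1.75
  z < -1.25
  z < -0.75
  z < -0.25
  z < 0.25
  z < 0.75
  z < 1.25
  z < 1.75
Highest qualifying boundary gives stanine = 1

1


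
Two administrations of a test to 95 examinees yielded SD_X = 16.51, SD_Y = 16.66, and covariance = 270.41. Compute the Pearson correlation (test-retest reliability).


r = cov(X,Y) / (SD_X * SD_Y)
r = 270.41 / (16.51 * 16.66)
r = 270.41 / 275.0566
r = 0.9831

0.9831


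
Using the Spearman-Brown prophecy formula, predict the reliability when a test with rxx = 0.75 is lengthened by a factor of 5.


r_new = (n * rxx) / (1 + (n-1) * rxx)
r_new = (5 * 0.75) / (1 + 4 * 0.75)
r_new = 3.75 / 4.0
r_new = 0.9375

0.9375


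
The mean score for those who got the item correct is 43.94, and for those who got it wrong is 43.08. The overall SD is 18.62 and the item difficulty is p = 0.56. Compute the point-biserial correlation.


q = 1 - p = 0.44
rpb = ((M1 - M0) / SD) * sqrt(p * q)
rpb = ((43.94 - 43.08) / 18.62) * sqrt(0.56 * 0.44)
rpb = 0.0229

0.0229


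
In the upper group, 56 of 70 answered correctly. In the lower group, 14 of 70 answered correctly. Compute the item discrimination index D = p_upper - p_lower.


p_upper = 56/70 = 0.8
p_lower = 14/70 = 0.2
D = 0.8 - 0.2 = 0.6

0.6


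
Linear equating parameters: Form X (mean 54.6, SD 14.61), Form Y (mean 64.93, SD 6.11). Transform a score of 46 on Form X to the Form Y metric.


slope = SD_Y / SD_X = 6.11 / 14.61 ~ 0.4182
intercept = mean_Y - slope * mean_X = 64.93 - (6.11 / 14.61) * 54.6 ~ 42.0959
Y = slope * X + intercept. To avoid rounding drift from the rounded slope/intercept, evaluate the equivalent form Y = mean_Y + SD_Y * (X - mean_X) / SD_X at full precision:
Y = 64.93 + 6.11 * (46 - 54.6) / 14.61
Y = 64.93 - 6.11 * 8.6 / 14.61
Y = 64.93 - 52.546 / 14.61
Y = 64.93 - 3.5966
Y = 61.3334

61.3334


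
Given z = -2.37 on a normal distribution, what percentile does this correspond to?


CDF(z) = 0.5 * (1 + erf(z/sqrt(2)))
erf(-1.6758) = -0.9822
CDF = 0.0089
Percentile rank = 0.0089 * 100 = 0.89

0.89


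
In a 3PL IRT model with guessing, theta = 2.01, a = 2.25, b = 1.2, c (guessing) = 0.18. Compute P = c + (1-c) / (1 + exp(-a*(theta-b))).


logit = 2.25*(2.01 - 1.2) = 1.8225
P* = 1/(1 + exp(-1.8225)) = 0.8609
P = 0.18 + (1 - 0.18) * 0.8609
P = 0.8859

0.8859


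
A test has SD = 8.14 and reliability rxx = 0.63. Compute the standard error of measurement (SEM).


SEM = SD * sqrt(1 - rxx)
SEM = 8.14 * sqrt(1 - 0.63)
SEM = 8.14 * sqrt(0.37) = 8.14 * 0.608276
SEM = 4.9514

4.9514


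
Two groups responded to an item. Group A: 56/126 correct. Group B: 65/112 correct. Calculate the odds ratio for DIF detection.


Odds_A = 56/70 = 0.8
Odds_B = 65/47 = 1.383
OR = Odds_A / Odds_B = 0.8 / 1.383
Exactly, OR = (56 * 47) / (70 * 65) = 2632 / 4550
OR = 0.5785

0.5785


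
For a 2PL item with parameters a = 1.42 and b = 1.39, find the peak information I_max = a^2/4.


For 2PL, max info at theta = b = 1.39
I_max = a^2 / 4 = 1.42^2 / 4
= 2.0164 / 4
I_max = 0.5041

0.5041


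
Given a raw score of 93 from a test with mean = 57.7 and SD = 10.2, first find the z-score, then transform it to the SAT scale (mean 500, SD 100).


z = (X - mean) / SD = (93 - 57.7) / 10.2
z = 35.3 / 10.2
z = 3.4608
SAT-scale = SAT = 500 + 100z
Carry z at full precision (z = 35.3 / 10.2) into the conversion:
SAT-scale = 500 + 100 * (35.3 / 10.2) = 500 + 3530 / 10.2
SAT-scale = 500 + 346.0784
SAT-scale = 846.0784

846.0784


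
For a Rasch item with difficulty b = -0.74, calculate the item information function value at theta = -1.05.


P = 1/(1+exp(-(-1.05--0.74))) = 0.4231
I = P*(1-P) = 0.4231 * 0.5769
I = 0.2441

0.2441


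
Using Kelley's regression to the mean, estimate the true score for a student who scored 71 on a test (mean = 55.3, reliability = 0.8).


T_est = rxx * X + (1 - rxx) * mean
T_est = 0.8 * 71 + 0.2 * 55.3
T_est = 56.8 + 11.06
T_est = 67.86

67.86


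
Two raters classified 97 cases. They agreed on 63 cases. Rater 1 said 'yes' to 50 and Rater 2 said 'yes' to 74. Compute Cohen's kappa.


P_o = 63/97 = 0.649485
P_e = (50*74 + 47*23) / 9409 = 0.508131
kappa = (P_o - P_e) / (1 - P_e)
kappa = (0.649485 - 0.508131) / (1 - 0.508131)
kappa = 0.2874

0.2874


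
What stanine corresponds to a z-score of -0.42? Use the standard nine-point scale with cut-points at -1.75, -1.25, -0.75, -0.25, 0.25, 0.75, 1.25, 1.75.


Stanine boundaries: [-1.75, -1.25, -0.75, -0.25, 0.25, 0.75, 1.25, 1.75]
z = -0.42
Check each boundary:
  z >= -1.75 -> could be stanine 2
  z >= -1.25 -> could be stanine 3
  z >= -0.75 -> could be stanine 4
  z < -0.25
  z < 0.25
  z < 0.75
  z < 1.25
  z < 1.75
Highest qualifying boundary gives stanine = 4

4


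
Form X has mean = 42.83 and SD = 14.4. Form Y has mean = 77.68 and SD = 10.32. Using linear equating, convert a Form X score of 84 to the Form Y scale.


slope = SD_Y / SD_X = 10.32 / 14.4 ~ 0.7167
intercept = mean_Y - slope * mean_X = 77.68 - (10.32 / 14.4) * 42.83 ~ 46.9852
Y = slope * X + intercept. To avoid rounding drift from the rounded slope/intercept, evaluate the equivalent form Y = mean_Y + SD_Y * (X - mean_X) / SD_X at full precision:
Y = 77.68 + 10.32 * (84 - 42.83) / 14.4
Y = 77.68 + 10.32 * 41.17 / 14.4
Y = 77.68 + 424.8744 / 14.4
Y = 77.68 + 29.5052
Y = 107.1852

107.1852


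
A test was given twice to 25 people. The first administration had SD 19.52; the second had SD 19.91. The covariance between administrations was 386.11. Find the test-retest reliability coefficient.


r = cov(X,Y) / (SD_X * SD_Y)
r = 386.11 / (19.52 * 19.91)
r = 386.11 / 388.6432
r = 0.9935

0.9935


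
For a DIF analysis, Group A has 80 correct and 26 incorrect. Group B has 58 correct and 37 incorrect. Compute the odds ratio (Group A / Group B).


Odds_A = 80/26 = 3.0769
Odds_B = 58/37 = 1.5676
OR = Odds_A / Odds_B = 3.0769 / 1.5676
Exactly, OR = (80 * 37) / (26 * 58) = 2960 / 1508
OR = 1.9629

1.9629


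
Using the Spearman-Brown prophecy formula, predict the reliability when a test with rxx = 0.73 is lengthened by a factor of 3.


r_new = (n * rxx) / (1 + (n-1) * rxx)
r_new = (3 * 0.73) / (1 + 2 * 0.73)
r_new = 2.19 / 2.46
r_new = 0.8902

0.8902


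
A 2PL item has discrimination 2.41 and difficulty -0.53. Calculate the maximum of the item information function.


For 2PL, max info at theta = b = -0.53
I_max = a^2 / 4 = 2.41^2 / 4
= 5.8081 / 4
I_max = 1.452

1.452


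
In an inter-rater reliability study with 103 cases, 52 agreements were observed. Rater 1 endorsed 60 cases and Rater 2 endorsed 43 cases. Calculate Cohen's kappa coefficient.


P_o = 52/103 = 0.504854
P_e = (60*43 + 43*60) / 10609 = 0.486379
kappa = (P_o - P_e) / (1 - P_e)
kappa = (0.504854 - 0.486379) / (1 - 0.486379)
kappa = 0.036

0.036


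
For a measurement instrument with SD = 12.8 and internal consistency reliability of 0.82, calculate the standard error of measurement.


SEM = SD * sqrt(1 - rxx)
SEM = 12.8 * sqrt(1 - 0.82)
SEM = 12.8 * sqrt(0.18) = 12.8 * 0.424264
SEM = 5.4306

5.4306


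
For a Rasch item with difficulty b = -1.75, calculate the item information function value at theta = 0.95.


P = 1/(1+exp(-(0.95--1.75))) = 0.937
I = P*(1-P) = 0.937 * 0.063
I = 0.059

0.059


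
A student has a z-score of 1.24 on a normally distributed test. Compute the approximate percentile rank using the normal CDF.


CDF(z) = 0.5 * (1 + erf(z/sqrt(2)))
erf(0.8768) = 0.785
CDF = 0.8925
Percentile rank = 0.8925 * 100 = 89.25

89.25


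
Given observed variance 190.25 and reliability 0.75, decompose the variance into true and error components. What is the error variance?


var_true = rxx * var_obs = 0.75 * 190.25 = 142.6875
var_error = var_obs - var_true
var_error = 190.25 - 142.6875
var_error = 47.5625

47.5625


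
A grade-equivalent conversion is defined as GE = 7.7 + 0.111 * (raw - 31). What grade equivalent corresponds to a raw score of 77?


raw - median = 77 - 31 = 46
slope * diff = 0.111 * 46 = 5.106
GE = 7.7 + 5.106
GE = 12.806

12.806


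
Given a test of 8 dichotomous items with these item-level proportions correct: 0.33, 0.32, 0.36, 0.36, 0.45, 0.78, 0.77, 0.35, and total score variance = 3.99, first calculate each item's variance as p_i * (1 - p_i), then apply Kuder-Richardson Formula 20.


For each item, compute p_i * q_i:
  Item 1: 0.33 * 0.67 = 0.2211
  Item 2: 0.32 * 0.68 = 0.2176
  Item 3: 0.36 * 0.64 = 0.2304
  Item 4: 0.36 * 0.64 = 0.2304
  Item 5: 0.45 * 0.55 = 0.2475
  Item 6: 0.78 * 0.22 = 0.1716
  Item 7: 0.77 * 0.23 = 0.1771
  Item 8: 0.35 * 0.65 = 0.2275
Sum(p_i * q_i) = 0.2211 + 0.2176 + 0.2304 + 0.2304 + 0.2475 + 0.1716 + 0.1771 + 0.2275 = 1.7232
KR-20 = (k/(k-1)) * (1 - Sum(p_i*q_i) / Var_total)
= (8/7) * (1 - 1.7232/3.99)
= 1.1429 * 0.5681
KR-20 = 0.6493

0.6493


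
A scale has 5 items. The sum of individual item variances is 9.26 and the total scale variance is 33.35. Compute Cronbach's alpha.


alpha = (k/(k-1)) * (1 - sum(si^2)/s_total^2)
= (5/4) * (1 - 9.26/33.35)
alpha = 0.9029

0.9029


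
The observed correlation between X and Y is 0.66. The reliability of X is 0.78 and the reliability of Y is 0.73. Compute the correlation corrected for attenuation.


r_corrected = rxy / sqrt(rxx * ryy)
= 0.66 / sqrt(0.78 * 0.73)
= 0.66 / sqrt(0.5694)
= 0.66 / 0.754586
r_corrected = 0.8747

0.8747


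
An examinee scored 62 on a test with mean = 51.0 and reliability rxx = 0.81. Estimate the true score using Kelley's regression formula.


T_est = rxx * X + (1 - rxx) * mean
T_est = 0.81 * 62 + 0.19 * 51.0
T_est = 50.22 + 9.69
T_est = 59.91

59.91


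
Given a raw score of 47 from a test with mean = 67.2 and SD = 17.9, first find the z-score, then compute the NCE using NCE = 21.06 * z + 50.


z = (X - mean) / SD = (47 - 67.2) / 17.9
z = -20.2 / 17.9
z = -1.1285
NCE = NCE = 21.06z + 50
Carry z at full precision (z = -20.2 / 17.9) into the conversion:
NCE = 21.06 * (-20.2 / 17.9) + 50 = -425.412 / 17.9 + 50
NCE = -23.766 + 50
NCE = 26.234

26.234


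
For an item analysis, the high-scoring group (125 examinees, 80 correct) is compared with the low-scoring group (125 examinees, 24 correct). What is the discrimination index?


p_upper = 80/125 = 0.64
p_lower = 24/125 = 0.192
D = 0.64 - 0.192 = 0.448

0.448


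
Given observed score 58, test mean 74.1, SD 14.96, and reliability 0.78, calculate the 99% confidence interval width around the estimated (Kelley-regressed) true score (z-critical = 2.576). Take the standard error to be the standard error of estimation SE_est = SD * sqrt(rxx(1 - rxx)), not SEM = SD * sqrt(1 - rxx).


True score estimate = 0.78*58 + 0.22*74.1 = 61.542
SE_est = SD * sqrt(rxx * (1 - rxx)) = 14.96 * sqrt(0.78 * 0.22) = 14.96 * sqrt(0.1716) = 6.197125
CI = T_est +/- z * SE_est, so width = 2 * z * SE_est = 2 * 2.576 * 6.197125
Width = 31.9276

31.9276


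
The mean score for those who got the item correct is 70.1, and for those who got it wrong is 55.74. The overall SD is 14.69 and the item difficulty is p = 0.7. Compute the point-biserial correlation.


q = 1 - p = 0.3
rpb = ((M1 - M0) / SD) * sqrt(p * q)
rpb = ((70.1 - 55.74) / 14.69) * sqrt(0.7 * 0.3)
rpb = 0.448

0.448


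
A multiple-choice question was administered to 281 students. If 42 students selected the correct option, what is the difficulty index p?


Item difficulty p = number correct / total examinees
p = 42 / 281
p = 0.1495

0.1495


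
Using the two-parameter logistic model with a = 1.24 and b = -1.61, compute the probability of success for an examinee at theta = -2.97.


a*(theta - b) = 1.24 * (-2.97 - -1.61) = -1.6864
exp(--1.6864) = 5.4
P = 1 / (1 + 5.4)
P = 0.1562

0.1562


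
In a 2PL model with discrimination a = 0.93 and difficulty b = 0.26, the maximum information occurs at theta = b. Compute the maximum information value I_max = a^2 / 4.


For 2PL, max info at theta = b = 0.26
I_max = a^2 / 4 = 0.93^2 / 4
= 0.8649 / 4
I_max = 0.2162

0.2162


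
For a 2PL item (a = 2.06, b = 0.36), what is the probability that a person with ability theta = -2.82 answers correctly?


a*(theta - b) = 2.06 * (-2.82 - 0.36) = -6.5508
exp(--6.5508) = 699.8038
P = 1 / (1 + 699.8038)
P = 0.0014

0.0014


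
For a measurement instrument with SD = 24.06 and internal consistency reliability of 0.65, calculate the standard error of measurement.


SEM = SD * sqrt(1 - rxx)
SEM = 24.06 * sqrt(1 - 0.65)
SEM = 24.06 * sqrt(0.35) = 24.06 * 0.591608
SEM = 14.2341

14.2341


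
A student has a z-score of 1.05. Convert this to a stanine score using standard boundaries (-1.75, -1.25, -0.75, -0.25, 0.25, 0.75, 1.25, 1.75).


Stanine boundaries: [-1.75, -1.25, -0.75, -0.25, 0.25, 0.75, 1.25, 1.75]
z = 1.05
Check each boundary:
  z >= -1.75 -> could be stanine 2
  z >= -1.25 -> could be stanine 3
  z >= -0.75 -> could be stanine 4
  z >= -0.25 -> could be stanine 5
  z >= 0.25 -> could be stanine 6
  z >= 0.75 -> could be stanine 7
  z < 1.25
  z < 1.75
Highest qualifying boundary gives stanine = 7

7


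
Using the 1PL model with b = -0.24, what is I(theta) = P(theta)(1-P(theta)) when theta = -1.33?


P = 1/(1+exp(-(-1.33--0.24))) = 0.2516
I = P*(1-P) = 0.2516 * 0.7484
I = 0.1883

0.1883


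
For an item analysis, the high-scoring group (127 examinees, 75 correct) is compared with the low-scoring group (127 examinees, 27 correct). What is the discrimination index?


p_upper = 75/127 = 0.5906
p_lower = 27/127 = 0.2126
D = 0.5906 - 0.2126 = 0.378

0.378


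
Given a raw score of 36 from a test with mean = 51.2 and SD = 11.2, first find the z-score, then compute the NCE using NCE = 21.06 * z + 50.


z = (X - mean) / SD = (36 - 51.2) / 11.2
z = -15.2 / 11.2
z = -1.3571
NCE = NCE = 21.06z + 50
Carry z at full precision (z = -15.2 / 11.2) into the conversion:
NCE = 21.06 * (-15.2 / 11.2) + 50 = -320.112 / 11.2 + 50
NCE = -28.5814 + 50
NCE = 21.4186

21.4186


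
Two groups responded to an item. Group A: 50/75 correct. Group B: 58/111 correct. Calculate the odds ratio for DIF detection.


Odds_A = 50/25 = 2.0
Odds_B = 58/53 = 1.0943
OR = Odds_A / Odds_B = 2.0 / 1.0943
Exactly, OR = (50 * 53) / (25 * 58) = 2650 / 1450
OR = 1.8276

1.8276


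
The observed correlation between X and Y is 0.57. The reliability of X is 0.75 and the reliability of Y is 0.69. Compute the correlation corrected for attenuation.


r_corrected = rxy / sqrt(rxx * ryy)
= 0.57 / sqrt(0.75 * 0.69)
= 0.57 / sqrt(0.5175)
= 0.57 / 0.719375
r_corrected = 0.7924

0.7924


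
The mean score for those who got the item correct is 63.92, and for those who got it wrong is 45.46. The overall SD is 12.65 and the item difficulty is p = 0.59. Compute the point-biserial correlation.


q = 1 - p = 0.41
rpb = ((M1 - M0) / SD) * sqrt(p * q)
rpb = ((63.92 - 45.46) / 12.65) * sqrt(0.59 * 0.41)
rpb = 0.7177

0.7177


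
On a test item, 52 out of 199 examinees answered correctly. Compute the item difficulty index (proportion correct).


Item difficulty p = number correct / total examinees
p = 52 / 199
p = 0.2613

0.2613


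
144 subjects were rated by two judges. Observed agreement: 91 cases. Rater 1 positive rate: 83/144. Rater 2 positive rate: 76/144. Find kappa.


P_o = 91/144 = 0.631944
P_e = (83*76 + 61*68) / 20736 = 0.504244
kappa = (P_o - P_e) / (1 - P_e)
kappa = (0.631944 - 0.504244) / (1 - 0.504244)
kappa = 0.2576

0.2576


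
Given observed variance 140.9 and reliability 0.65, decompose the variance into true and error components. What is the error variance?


var_true = rxx * var_obs = 0.65 * 140.9 = 91.585
var_error = var_obs - var_true
var_error = 140.9 - 91.585
var_error = 49.315

49.315


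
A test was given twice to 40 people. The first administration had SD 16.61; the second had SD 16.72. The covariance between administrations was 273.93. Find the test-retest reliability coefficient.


r = cov(X,Y) / (SD_X * SD_Y)
r = 273.93 / (16.61 * 16.72)
r = 273.93 / 277.7192
r = 0.9864

0.9864


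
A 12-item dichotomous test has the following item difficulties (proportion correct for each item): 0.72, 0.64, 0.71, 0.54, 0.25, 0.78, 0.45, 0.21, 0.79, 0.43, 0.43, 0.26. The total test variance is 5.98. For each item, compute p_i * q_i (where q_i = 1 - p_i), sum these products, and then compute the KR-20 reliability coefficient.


For each item, compute p_i * q_i:
  Item 1: 0.72 * 0.28 = 0.2016
  Item 2: 0.64 * 0.36 = 0.2304
  Item 3: 0.71 * 0.29 = 0.2059
  Item 4: 0.54 * 0.46 = 0.2484
  Item 5: 0.25 * 0.75 = 0.1875
  Item 6: 0.78 * 0.22 = 0.1716
  Item 7: 0.45 * 0.55 = 0.2475
  Item 8: 0.21 * 0.79 = 0.1659
  Item 9: 0.79 * 0.21 = 0.1659
  Item 10: 0.43 * 0.57 = 0.2451
  Item 11: 0.43 * 0.57 = 0.2451
  Item 12: 0.26 * 0.74 = 0.1924
Sum(p_i * q_i) = 0.2016 + 0.2304 + 0.2059 + 0.2484 + 0.1875 + 0.1716 + 0.2475 + 0.1659 + 0.1659 + 0.2451 + 0.2451 + 0.1924 = 2.5073
KR-20 = (k/(k-1)) * (1 - Sum(p_i*q_i) / Var_total)
= (12/11) * (1 - 2.5073/5.98)
= 1.0909 * 0.5807
KR-20 = 0.6335

0.6335


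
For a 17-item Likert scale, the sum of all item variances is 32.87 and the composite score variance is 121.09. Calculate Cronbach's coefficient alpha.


alpha = (k/(k-1)) * (1 - sum(si^2)/s_total^2)
= (17/16) * (1 - 32.87/121.09)
alpha = 0.7741

0.7741


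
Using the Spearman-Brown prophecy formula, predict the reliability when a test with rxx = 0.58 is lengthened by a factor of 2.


r_new = (n * rxx) / (1 + (n-1) * rxx)
r_new = (2 * 0.58) / (1 + 1 * 0.58)
r_new = 1.16 / 1.58
r_new = 0.7342

0.7342


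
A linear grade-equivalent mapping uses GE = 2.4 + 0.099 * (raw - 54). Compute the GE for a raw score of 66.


raw - median = 66 - 54 = 12
slope * diff = 0.099 * 12 = 1.188
GE = 2.4 + 1.188
GE = 3.588

3.588


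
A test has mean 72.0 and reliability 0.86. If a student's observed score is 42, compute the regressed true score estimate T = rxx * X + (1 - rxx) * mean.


T_est = rxx * X + (1 - rxx) * mean
T_est = 0.86 * 42 + 0.14 * 72.0
T_est = 36.12 + 10.08
T_est = 46.2

46.2


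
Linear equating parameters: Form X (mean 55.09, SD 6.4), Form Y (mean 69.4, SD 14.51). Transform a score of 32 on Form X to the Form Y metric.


slope = SD_Y / SD_X = 14.51 / 6.4 ~ 2.2672
intercept = mean_Y - slope * mean_X = 69.4 - (14.51 / 6.4) * 55.09 ~ -55.4994
Y = slope * X + intercept. To avoid rounding drift from the rounded slope/intercept, evaluate the equivalent form Y = mean_Y + SD_Y * (X - mean_X) / SD_X at full precision:
Y = 69.4 + 14.51 * (32 - 55.09) / 6.4
Y = 69.4 - 14.51 * 23.09 / 6.4
Y = 69.4 - 335.0359 / 6.4
Y = 69.4 - 52.3494
Y = 17.0506

17.0506


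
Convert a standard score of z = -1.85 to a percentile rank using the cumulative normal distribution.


CDF(z) = 0.5 * (1 + erf(z/sqrt(2)))
erf(-1.3081) = -0.9357
CDF = 0.0322
Percentile rank = 0.0322 * 100 = 3.22

3.22


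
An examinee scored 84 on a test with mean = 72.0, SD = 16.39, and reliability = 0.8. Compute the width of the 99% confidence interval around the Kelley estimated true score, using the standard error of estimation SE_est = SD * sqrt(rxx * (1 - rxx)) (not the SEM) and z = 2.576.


True score estimate = 0.8*84 + 0.2*72.0 = 81.6
SE_est = SD * sqrt(rxx * (1 - rxx)) = 16.39 * sqrt(0.8 * 0.2) = 16.39 * sqrt(0.16) = 6.556
CI = T_est +/- z * SE_est, so width = 2 * z * SE_est = 2 * 2.576 * 6.556
Width = 33.7765

33.7765
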